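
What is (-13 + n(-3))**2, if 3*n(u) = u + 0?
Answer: 196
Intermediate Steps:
n(u) = u/3 (n(u) = (u + 0)/3 = u/3)
(-13 + n(-3))**2 = (-13 + (1/3)*(-3))**2 = (-13 - 1)**2 = (-14)**2 = 196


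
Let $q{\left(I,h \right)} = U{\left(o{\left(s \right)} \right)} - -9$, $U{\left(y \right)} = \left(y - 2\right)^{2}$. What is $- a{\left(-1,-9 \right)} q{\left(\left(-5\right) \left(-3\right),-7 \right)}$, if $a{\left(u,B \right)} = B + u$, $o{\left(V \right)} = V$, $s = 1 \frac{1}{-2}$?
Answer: $\frac{305}{2} \approx 152.5$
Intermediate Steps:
$s = - \frac{1}{2}$ ($s = 1 \left(- \frac{1}{2}\right) = - \frac{1}{2} \approx -0.5$)
$U{\left(y \right)} = \left(-2 + y\right)^{2}$
$q{\left(I,h \right)} = \frac{61}{4}$ ($q{\left(I,h \right)} = \left(-2 - \frac{1}{2}\right)^{2} - -9 = \left(- \frac{5}{2}\right)^{2} + 9 = \frac{25}{4} + 9 = \frac{61}{4}$)
$- a{\left(-1,-9 \right)} q{\left(\left(-5\right) \left(-3\right),-7 \right)} = - \frac{\left(-9 - 1\right) 61}{4} = - \frac{\left(-10\right) 61}{4} = \left(-1\right) \left(- \frac{305}{2}\right) = \frac{305}{2}$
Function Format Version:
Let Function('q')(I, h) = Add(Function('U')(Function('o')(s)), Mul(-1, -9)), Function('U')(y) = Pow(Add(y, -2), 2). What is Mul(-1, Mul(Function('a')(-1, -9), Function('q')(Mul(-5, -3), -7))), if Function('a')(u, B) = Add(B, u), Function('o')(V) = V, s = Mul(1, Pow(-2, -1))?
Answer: Rational(305, 2) ≈ 152.50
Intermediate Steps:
s = Rational(-1, 2) (s = Mul(1, Rational(-1, 2)) = Rational(-1, 2) ≈ -0.50000)
Function('U')(y) = Pow(Add(-2, y), 2)
Function('q')(I, h) = Rational(61, 4) (Function('q')(I, h) = Add(Pow(Add(-2, Rational(-1, 2)), 2), Mul(-1, -9)) = Add(Pow(Rational(-5, 2), 2), 9) = Add(Rational(25, 4), 9) = Rational(61, 4))
Mul(-1, Mul(Function('a')(-1, -9), Function('q')(Mul(-5, -3), -7))) = Mul(-1, Mul(Add(-9, -1), Rational(61, 4))) = Mul(-1, Mul(-10, Rational(61, 4))) = Mul(-1, Rational(-305, 2)) = Rational(305, 2)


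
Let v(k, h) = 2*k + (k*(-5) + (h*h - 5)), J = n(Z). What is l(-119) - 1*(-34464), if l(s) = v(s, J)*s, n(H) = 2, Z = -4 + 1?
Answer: -7900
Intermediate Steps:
Z = -3
J = 2
v(k, h) = -5 + h² - 3*k (v(k, h) = 2*k + (-5*k + (h² - 5)) = 2*k + (-5*k + (-5 + h²)) = 2*k + (-5 + h² - 5*k) = -5 + h² - 3*k)
l(s) = s*(-1 - 3*s) (l(s) = (-5 + 2² - 3*s)*s = (-5 + 4 - 3*s)*s = (-1 - 3*s)*s = s*(-1 - 3*s))
l(-119) - 1*(-34464) = -1*(-119)*(1 + 3*(-119)) - 1*(-34464) = -1*(-119)*(1 - 357) + 34464 = -1*(-119)*(-356) + 34464 = -42364 + 34464 = -7900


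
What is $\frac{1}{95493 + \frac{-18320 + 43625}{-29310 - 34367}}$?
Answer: $\frac{63677}{6080682456} \approx 1.0472 \cdot 10^{-5}$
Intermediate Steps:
$\frac{1}{95493 + \frac{-18320 + 43625}{-29310 - 34367}} = \frac{1}{95493 + \frac{25305}{-63677}} = \frac{1}{95493 + 25305 \left(- \frac{1}{63677}\right)} = \frac{1}{95493 - \frac{25305}{63677}} = \frac{1}{\frac{6080682456}{63677}} = \frac{63677}{6080682456}$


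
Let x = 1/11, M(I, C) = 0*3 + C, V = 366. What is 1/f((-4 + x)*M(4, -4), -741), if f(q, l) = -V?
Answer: -1/366 ≈ -0.0027322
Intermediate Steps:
M(I, C) = C (M(I, C) = 0 + C = C)
x = 1/11 ≈ 0.090909
f(q, l) = -366 (f(q, l) = -1*366 = -366)
1/f((-4 + x)*M(4, -4), -741) = 1/(-366) = -1/366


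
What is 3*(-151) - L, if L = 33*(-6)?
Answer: -255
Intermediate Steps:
L = -198
3*(-151) - L = 3*(-151) - 1*(-198) = -453 + 198 = -255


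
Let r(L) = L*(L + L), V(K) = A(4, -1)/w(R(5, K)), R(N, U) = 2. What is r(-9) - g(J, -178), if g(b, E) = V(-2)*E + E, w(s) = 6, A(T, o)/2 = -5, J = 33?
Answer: 130/3 ≈ 43.333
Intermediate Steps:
A(T, o) = -10 (A(T, o) = 2*(-5) = -10)
V(K) = -5/3 (V(K) = -10/6 = -10*1/6 = -5/3)
g(b, E) = -2*E/3 (g(b, E) = -5*E/3 + E = -2*E/3)
r(L) = 2*L**2 (r(L) = L*(2*L) = 2*L**2)
r(-9) - g(J, -178) = 2*(-9)**2 - (-2)*(-178)/3 = 2*81 - 1*356/3 = 162 - 356/3 = 130/3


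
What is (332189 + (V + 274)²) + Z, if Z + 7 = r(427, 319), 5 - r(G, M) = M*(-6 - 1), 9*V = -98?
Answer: 32695444/81 ≈ 4.0365e+5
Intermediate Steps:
V = -98/9 (V = (⅑)*(-98) = -98/9 ≈ -10.889)
r(G, M) = 5 + 7*M (r(G, M) = 5 - M*(-6 - 1) = 5 - M*(-7) = 5 - (-7)*M = 5 + 7*M)
Z = 2231 (Z = -7 + (5 + 7*319) = -7 + (5 + 2233) = -7 + 2238 = 2231)
(332189 + (V + 274)²) + Z = (332189 + (-98/9 + 274)²) + 2231 = (332189 + (2368/9)²) + 2231 = (332189 + 5607424/81) + 2231 = 32514733/81 + 2231 = 32695444/81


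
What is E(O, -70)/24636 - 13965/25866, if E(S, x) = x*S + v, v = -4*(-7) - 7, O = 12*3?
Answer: -22704493/35401932 ≈ -0.64133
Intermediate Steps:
O = 36
v = 21 (v = 28 - 7 = 21)
E(S, x) = 21 + S*x (E(S, x) = x*S + 21 = S*x + 21 = 21 + S*x)
E(O, -70)/24636 - 13965/25866 = (21 + 36*(-70))/24636 - 13965/25866 = (21 - 2520)*(1/24636) - 13965*1/25866 = -2499*1/24636 - 4655/8622 = -833/8212 - 4655/8622 = -22704493/35401932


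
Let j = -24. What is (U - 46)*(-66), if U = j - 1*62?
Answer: 8712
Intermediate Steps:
U = -86 (U = -24 - 1*62 = -24 - 62 = -86)
(U - 46)*(-66) = (-86 - 46)*(-66) = -132*(-66) = 8712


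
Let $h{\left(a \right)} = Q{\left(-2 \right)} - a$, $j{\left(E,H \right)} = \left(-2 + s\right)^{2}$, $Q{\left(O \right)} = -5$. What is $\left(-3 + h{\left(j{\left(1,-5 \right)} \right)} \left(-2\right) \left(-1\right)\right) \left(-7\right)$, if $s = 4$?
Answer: $147$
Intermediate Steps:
$j{\left(E,H \right)} = 4$ ($j{\left(E,H \right)} = \left(-2 + 4\right)^{2} = 2^{2} = 4$)
$h{\left(a \right)} = -5 - a$
$\left(-3 + h{\left(j{\left(1,-5 \right)} \right)} \left(-2\right) \left(-1\right)\right) \left(-7\right) = \left(-3 + \left(-5 - 4\right) \left(-2\right) \left(-1\right)\right) \left(-7\right) = \left(-3 + \left(-9\right) \left(-2\right) \left(-1\right)\right) \left(-7\right) = \left(-3 + 18 \left(-1\right)\right) \left(-7\right) = \left(-3 - 18\right) \left(-7\right) = \left(-21\right) \left(-7\right) = 147$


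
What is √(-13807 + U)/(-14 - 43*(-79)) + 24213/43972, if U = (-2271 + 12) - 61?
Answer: 24213/43972 + I*√16127/3383 ≈ 0.55065 + 0.037538*I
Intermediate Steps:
U = -2320 (U = -2259 - 61 = -2320)
√(-13807 + U)/(-14 - 43*(-79)) + 24213/43972 = √(-13807 - 2320)/(-14 - 43*(-79)) + 24213/43972 = √(-16127)/(-14 + 3397) + 24213*(1/43972) = (I*√16127)/3383 + 24213/43972 = (I*√16127)*(1/3383) + 24213/43972 = I*√16127/3383 + 24213/43972 = 24213/43972 + I*√16127/3383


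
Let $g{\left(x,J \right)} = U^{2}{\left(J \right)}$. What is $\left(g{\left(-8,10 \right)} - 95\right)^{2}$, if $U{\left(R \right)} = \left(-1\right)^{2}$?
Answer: $8836$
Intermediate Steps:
$U{\left(R \right)} = 1$
$g{\left(x,J \right)} = 1$ ($g{\left(x,J \right)} = 1^{2} = 1$)
$\left(g{\left(-8,10 \right)} - 95\right)^{2} = \left(1 - 95\right)^{2} = \left(-94\right)^{2} = 8836$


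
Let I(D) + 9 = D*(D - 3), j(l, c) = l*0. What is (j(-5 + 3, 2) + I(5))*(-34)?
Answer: -34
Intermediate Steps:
j(l, c) = 0
I(D) = -9 + D*(-3 + D) (I(D) = -9 + D*(D - 3) = -9 + D*(-3 + D))
(j(-5 + 3, 2) + I(5))*(-34) = (0 + (-9 + 5**2 - 3*5))*(-34) = (0 + (-9 + 25 - 15))*(-34) = (0 + 1)*(-34) = 1*(-34) = -34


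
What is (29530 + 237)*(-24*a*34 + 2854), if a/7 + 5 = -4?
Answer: 1615216954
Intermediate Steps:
a = -63 (a = -35 + 7*(-4) = -35 - 28 = -63)
(29530 + 237)*(-24*a*34 + 2854) = (29530 + 237)*(-24*(-63)*34 + 2854) = 29767*(1512*34 + 2854) = 29767*(51408 + 2854) = 29767*54262 = 1615216954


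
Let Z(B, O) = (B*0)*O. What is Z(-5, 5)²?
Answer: 0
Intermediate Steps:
Z(B, O) = 0 (Z(B, O) = 0*O = 0)
Z(-5, 5)² = 0² = 0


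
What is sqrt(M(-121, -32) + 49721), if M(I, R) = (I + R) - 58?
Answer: sqrt(49510) ≈ 222.51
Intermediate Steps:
M(I, R) = -58 + I + R
sqrt(M(-121, -32) + 49721) = sqrt((-58 - 121 - 32) + 49721) = sqrt(-211 + 49721) = sqrt(49510)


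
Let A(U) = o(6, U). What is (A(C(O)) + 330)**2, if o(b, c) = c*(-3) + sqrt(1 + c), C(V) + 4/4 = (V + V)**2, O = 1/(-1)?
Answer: 104329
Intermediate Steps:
O = -1 (O = 1*(-1) = -1)
C(V) = -1 + 4*V**2 (C(V) = -1 + (V + V)**2 = -1 + (2*V)**2 = -1 + 4*V**2)
o(b, c) = sqrt(1 + c) - 3*c (o(b, c) = -3*c + sqrt(1 + c) = sqrt(1 + c) - 3*c)
A(U) = sqrt(1 + U) - 3*U
(A(C(O)) + 330)**2 = ((sqrt(1 + (-1 + 4*(-1)**2)) - 3*(-1 + 4*(-1)**2)) + 330)**2 = ((sqrt(1 + (-1 + 4*1)) - 3*(-1 + 4*1)) + 330)**2 = ((sqrt(1 + (-1 + 4)) - 3*(-1 + 4)) + 330)**2 = ((sqrt(1 + 3) - 3*3) + 330)**2 = ((sqrt(4) - 9) + 330)**2 = ((2 - 9) + 330)**2 = (-7 + 330)**2 = 323**2 = 104329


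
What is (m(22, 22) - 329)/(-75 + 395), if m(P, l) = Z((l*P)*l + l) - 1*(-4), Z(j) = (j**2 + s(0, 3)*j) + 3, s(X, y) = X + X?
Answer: 56924289/160 ≈ 3.5578e+5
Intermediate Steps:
s(X, y) = 2*X
Z(j) = 3 + j**2 (Z(j) = (j**2 + (2*0)*j) + 3 = (j**2 + 0*j) + 3 = (j**2 + 0) + 3 = j**2 + 3 = 3 + j**2)
m(P, l) = 7 + (l + P*l**2)**2 (m(P, l) = (3 + ((l*P)*l + l)**2) - 1*(-4) = (3 + ((P*l)*l + l)**2) + 4 = (3 + (P*l**2 + l)**2) + 4 = (3 + (l + P*l**2)**2) + 4 = 7 + (l + P*l**2)**2)
(m(22, 22) - 329)/(-75 + 395) = ((7 + 22**2*(1 + 22*22)**2) - 329)/(-75 + 395) = ((7 + 484*(1 + 484)**2) - 329)/320 = ((7 + 484*485**2) - 329)*(1/320) = ((7 + 484*235225) - 329)*(1/320) = ((7 + 113848900) - 329)*(1/320) = (113848907 - 329)*(1/320) = 113848578*(1/320) = 56924289/160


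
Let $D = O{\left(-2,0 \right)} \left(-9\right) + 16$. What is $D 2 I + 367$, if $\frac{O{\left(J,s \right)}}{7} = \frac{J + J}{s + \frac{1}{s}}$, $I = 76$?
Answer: $2799$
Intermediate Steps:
$O{\left(J,s \right)} = \frac{14 J}{s + \frac{1}{s}}$ ($O{\left(J,s \right)} = 7 \frac{J + J}{s + \frac{1}{s}} = 7 \frac{2 J}{s + \frac{1}{s}} = \frac{14 J}{s + \frac{1}{s}}$)
$D = 16$ ($D = 14 \left(-2\right) 0 \frac{1}{1 + 0^{2}} \left(-9\right) + 16 = 14 \left(-2\right) 0 \frac{1}{1 + 0} \left(-9\right) + 16 = 14 \left(-2\right) 0 \cdot 1^{-1} \left(-9\right) + 16 = 14 \left(-2\right) 0 \cdot 1 \left(-9\right) + 16 = 0 \left(-9\right) + 16 = 0 + 16 = 16$)
$D 2 I + 367 = 16 \cdot 2 \cdot 76 + 367 = 16 \cdot 152 + 367 = 2432 + 367 = 2799$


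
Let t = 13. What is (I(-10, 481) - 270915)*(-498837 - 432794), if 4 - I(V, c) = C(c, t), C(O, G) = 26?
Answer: 252413308247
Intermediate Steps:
I(V, c) = -22 (I(V, c) = 4 - 1*26 = 4 - 26 = -22)
(I(-10, 481) - 270915)*(-498837 - 432794) = (-22 - 270915)*(-498837 - 432794) = -270937*(-931631) = 252413308247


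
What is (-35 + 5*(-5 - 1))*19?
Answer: -1235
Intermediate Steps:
(-35 + 5*(-5 - 1))*19 = (-35 + 5*(-6))*19 = (-35 - 30)*19 = -65*19 = -1235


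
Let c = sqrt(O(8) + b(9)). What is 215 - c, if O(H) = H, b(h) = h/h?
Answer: 212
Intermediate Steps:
b(h) = 1
c = 3 (c = sqrt(8 + 1) = sqrt(9) = 3)
215 - c = 215 - 1*3 = 215 - 3 = 212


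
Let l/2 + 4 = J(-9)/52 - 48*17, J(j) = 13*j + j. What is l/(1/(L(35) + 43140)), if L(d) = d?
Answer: -923211025/13 ≈ -7.1016e+7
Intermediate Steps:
J(j) = 14*j
l = -21383/13 (l = -8 + 2*((14*(-9))/52 - 48*17) = -8 + 2*(-126*1/52 - 816) = -8 + 2*(-63/26 - 816) = -8 + 2*(-21279/26) = -8 - 21279/13 = -21383/13 ≈ -1644.8)
l/(1/(L(35) + 43140)) = -21383/(13*(1/(35 + 43140))) = -21383/(13*(1/43175)) = -21383/(13*1/43175) = -21383/13*43175 = -923211025/13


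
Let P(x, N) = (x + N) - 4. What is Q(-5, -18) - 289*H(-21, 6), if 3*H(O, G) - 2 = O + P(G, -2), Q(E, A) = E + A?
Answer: 5422/3 ≈ 1807.3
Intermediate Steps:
Q(E, A) = A + E
P(x, N) = -4 + N + x (P(x, N) = (N + x) - 4 = -4 + N + x)
H(O, G) = -4/3 + G/3 + O/3 (H(O, G) = ⅔ + (O + (-4 - 2 + G))/3 = ⅔ + (O + (-6 + G))/3 = ⅔ + (-6 + G + O)/3 = ⅔ + (-2 + G/3 + O/3) = -4/3 + G/3 + O/3)
Q(-5, -18) - 289*H(-21, 6) = (-18 - 5) - 289*(-4/3 + (⅓)*6 + (⅓)*(-21)) = -23 - 289*(-4/3 + 2 - 7) = -23 - 289*(-19/3) = -23 + 5491/3 = 5422/3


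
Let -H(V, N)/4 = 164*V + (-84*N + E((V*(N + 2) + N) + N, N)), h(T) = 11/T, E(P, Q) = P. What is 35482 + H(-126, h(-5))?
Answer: 586578/5 ≈ 1.1732e+5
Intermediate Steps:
H(V, N) = -656*V + 328*N - 4*V*(2 + N) (H(V, N) = -4*(164*V + (-84*N + ((V*(N + 2) + N) + N))) = -4*(164*V + (-84*N + ((V*(2 + N) + N) + N))) = -4*(164*V + (-84*N + ((N + V*(2 + N)) + N))) = -4*(164*V + (-84*N + (2*N + V*(2 + N)))) = -4*(164*V + (-82*N + V*(2 + N))) = -4*(-82*N + 164*V + V*(2 + N)) = -656*V + 328*N - 4*V*(2 + N))
35482 + H(-126, h(-5)) = 35482 + (-664*(-126) + 328*(11/(-5)) - 4*11/(-5)*(-126)) = 35482 + (83664 + 328*(11*(-⅕)) - 4*11*(-⅕)*(-126)) = 35482 + (83664 + 328*(-11/5) - 4*(-11/5)*(-126)) = 35482 + (83664 - 3608/5 - 5544/5) = 35482 + 409168/5 = 586578/5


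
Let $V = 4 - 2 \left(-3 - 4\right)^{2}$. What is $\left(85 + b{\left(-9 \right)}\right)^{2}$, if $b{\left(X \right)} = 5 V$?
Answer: $148225$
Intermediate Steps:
$V = -94$ ($V = 4 - 2 \left(-7\right)^{2} = 4 - 98 = -94$)
$b{\left(X \right)} = -470$ ($b{\left(X \right)} = 5 \left(-94\right) = -470$)
$\left(85 + b{\left(-9 \right)}\right)^{2} = \left(85 - 470\right)^{2} = \left(-385\right)^{2} = 148225$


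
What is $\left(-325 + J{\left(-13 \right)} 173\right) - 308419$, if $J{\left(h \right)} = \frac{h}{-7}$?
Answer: $- \frac{2158959}{7} \approx -3.0842 \cdot 10^{5}$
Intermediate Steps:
$J{\left(h \right)} = - \frac{h}{7}$ ($J{\left(h \right)} = h \left(- \frac{1}{7}\right) = - \frac{h}{7}$)
$\left(-325 + J{\left(-13 \right)} 173\right) - 308419 = \left(-325 + \left(- \frac{1}{7}\right) \left(-13\right) 173\right) - 308419 = \left(-325 + \frac{13}{7} \cdot 173\right) - 308419 = \left(-325 + \frac{2249}{7}\right) - 308419 = - \frac{26}{7} - 308419 = - \frac{2158959}{7}$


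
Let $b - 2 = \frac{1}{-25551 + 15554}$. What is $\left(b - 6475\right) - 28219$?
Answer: $- \frac{346815925}{9997} \approx -34692.0$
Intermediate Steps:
$b = \frac{19993}{9997}$ ($b = 2 + \frac{1}{-25551 + 15554} = 2 + \frac{1}{-9997} = 2 - \frac{1}{9997} = \frac{19993}{9997} \approx 1.9999$)
$\left(b - 6475\right) - 28219 = \left(\frac{19993}{9997} - 6475\right) - 28219 = - \frac{64710582}{9997} - 28219 = - \frac{346815925}{9997}$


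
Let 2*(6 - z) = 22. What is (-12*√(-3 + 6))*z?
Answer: 60*√3 ≈ 103.92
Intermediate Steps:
z = -5 (z = 6 - ½*22 = 6 - 11 = -5)
(-12*√(-3 + 6))*z = -12*√(-3 + 6)*(-5) = -12*√3*(-5) = 60*√3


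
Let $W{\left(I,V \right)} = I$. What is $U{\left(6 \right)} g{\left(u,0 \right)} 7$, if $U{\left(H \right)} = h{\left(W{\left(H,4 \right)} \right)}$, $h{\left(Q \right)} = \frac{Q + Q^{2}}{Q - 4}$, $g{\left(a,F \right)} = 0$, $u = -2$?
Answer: $0$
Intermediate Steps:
$h{\left(Q \right)} = \frac{Q + Q^{2}}{-4 + Q}$
$U{\left(H \right)} = \frac{H \left(1 + H\right)}{-4 + H}$
$U{\left(6 \right)} g{\left(u,0 \right)} 7 = \frac{6 \left(1 + 6\right)}{-4 + 6} \cdot 0 \cdot 7 = 6 \cdot \frac{1}{2} \cdot 7 \cdot 0 \cdot 7 = 21 \cdot 0 \cdot 7 = 0 \cdot 7 = 0$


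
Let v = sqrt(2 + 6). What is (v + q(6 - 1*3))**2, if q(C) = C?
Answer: 17 + 12*sqrt(2) ≈ 33.971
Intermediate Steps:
v = 2*sqrt(2) (v = sqrt(8) = 2*sqrt(2) ≈ 2.8284)
(v + q(6 - 1*3))**2 = (2*sqrt(2) + (6 - 1*3))**2 = (2*sqrt(2) + (6 - 3))**2 = (2*sqrt(2) + 3)**2 = (3 + 2*sqrt(2))**2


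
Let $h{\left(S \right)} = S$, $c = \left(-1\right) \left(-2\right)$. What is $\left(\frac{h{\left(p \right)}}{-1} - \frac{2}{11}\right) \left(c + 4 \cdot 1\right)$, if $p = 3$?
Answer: $- \frac{210}{11} \approx -19.091$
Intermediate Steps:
$c = 2$
$\left(\frac{h{\left(p \right)}}{-1} - \frac{2}{11}\right) \left(c + 4 \cdot 1\right) = \left(\frac{3}{-1} - \frac{2}{11}\right) \left(2 + 4 \cdot 1\right) = \left(3 \left(-1\right) - \frac{2}{11}\right) \left(2 + 4\right) = \left(-3 - \frac{2}{11}\right) 6 = \left(- \frac{35}{11}\right) 6 = - \frac{210}{11}$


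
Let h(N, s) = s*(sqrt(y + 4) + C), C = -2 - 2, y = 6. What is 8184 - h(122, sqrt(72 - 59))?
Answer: 8184 + sqrt(13)*(4 - sqrt(10)) ≈ 8187.0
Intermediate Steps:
C = -4
h(N, s) = s*(-4 + sqrt(10)) (h(N, s) = s*(sqrt(6 + 4) - 4) = s*(sqrt(10) - 4) = s*(-4 + sqrt(10)))
8184 - h(122, sqrt(72 - 59)) = 8184 - sqrt(72 - 59)*(-4 + sqrt(10)) = 8184 - sqrt(13)*(-4 + sqrt(10))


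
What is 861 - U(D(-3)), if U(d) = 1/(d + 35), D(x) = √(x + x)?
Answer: 1059856/1231 + I*√6/1231 ≈ 860.97 + 0.0019898*I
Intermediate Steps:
D(x) = √2*√x (D(x) = √(2*x) = √2*√x)
U(d) = 1/(35 + d)
861 - U(D(-3)) = 861 - 1/(35 + √2*√(-3)) = 861 - 1/(35 + √2*(I*√3)) = 861 - 1/(35 + I*√6)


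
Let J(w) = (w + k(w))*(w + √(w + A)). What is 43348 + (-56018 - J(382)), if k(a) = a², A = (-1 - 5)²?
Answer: -55901562 - 146306*√418 ≈ -5.8893e+7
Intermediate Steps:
A = 36 (A = (-6)² = 36)
J(w) = (w + w²)*(w + √(36 + w)) (J(w) = (w + w²)*(w + √(w + 36)) = (w + w²)*(w + √(36 + w)))
43348 + (-56018 - J(382)) = 43348 + (-56018 - 382*(382 + 382² + √(36 + 382) + 382*√(36 + 382))) = 43348 + (-56018 - 382*(382 + 145924 + √418 + 382*√418)) = 43348 + (-56018 - 382*(146306 + 383*√418)) = 43348 + (-56018 - (55888892 + 146306*√418)) = 43348 + (-56018 + (-55888892 - 146306*√418)) = 43348 + (-55944910 - 146306*√418) = -55901562 - 146306*√418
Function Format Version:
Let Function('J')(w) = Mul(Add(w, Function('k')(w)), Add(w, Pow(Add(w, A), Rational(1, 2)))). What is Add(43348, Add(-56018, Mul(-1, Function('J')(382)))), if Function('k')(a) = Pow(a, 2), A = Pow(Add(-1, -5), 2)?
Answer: Add(-55901562, Mul(-146306, Pow(418, Rational(1, 2)))) ≈ -5.8893e+7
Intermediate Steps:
A = 36 (A = Pow(-6, 2) = 36)
Function('J')(w) = Mul(Add(w, Pow(w, 2)), Add(w, Pow(Add(36, w), Rational(1, 2)))) (Function('J')(w) = Mul(Add(w, Pow(w, 2)), Add(w, Pow(Add(w, 36), Rational(1, 2)))) = Mul(Add(w, Pow(w, 2)), Add(w, Pow(Add(36, w), Rational(1, 2)))))
Add(43348, Add(-56018, Mul(-1, Function('J')(382)))) = Add(43348, Add(-56018, Mul(-1, Mul(382, Add(382, Pow(382, 2), Pow(Add(36, 382), Rational(1, 2)), Mul(382, Pow(Add(36, 382), Rational(1, 2)))))))) = Add(43348, Add(-56018, Mul(-1, Mul(382, Add(382, 145924, Pow(418, Rational(1, 2)), Mul(382, Pow(418, Rational(1, 2)))))))) = Add(43348, Add(-56018, Mul(-1, Mul(382, Add(146306, Mul(383, Pow(418, Rational(1, 2)))))))) = Add(43348, Add(-56018, Mul(-1, Add(55888892, Mul(146306, Pow(418, Rational(1, 2))))))) = Add(43348, Add(-56018, Add(-55888892, Mul(-146306, Pow(418, Rational(1, 2)))))) = Add(43348, Add(-55944910, Mul(-146306, Pow(418, Rational(1, 2))))) = Add(-55901562, Mul(-146306, Pow(418, Rational(1, 2))))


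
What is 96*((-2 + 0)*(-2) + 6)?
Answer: 960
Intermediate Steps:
96*((-2 + 0)*(-2) + 6) = 96*(-2*(-2) + 6) = 96*(4 + 6) = 96*10 = 960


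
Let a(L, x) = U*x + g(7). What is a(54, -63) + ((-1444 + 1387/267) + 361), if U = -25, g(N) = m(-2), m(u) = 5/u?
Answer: 264167/534 ≈ 494.69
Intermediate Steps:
g(N) = -5/2 (g(N) = 5/(-2) = 5*(-1/2) = -5/2)
a(L, x) = -5/2 - 25*x (a(L, x) = -25*x - 5/2 = -5/2 - 25*x)
a(54, -63) + ((-1444 + 1387/267) + 361) = (-5/2 - 25*(-63)) + ((-1444 + 1387/267) + 361) = (-5/2 + 1575) + ((-1444 + 1387*(1/267)) + 361) = 3145/2 + ((-1444 + 1387/267) + 361) = 3145/2 + (-384161/267 + 361) = 3145/2 - 287774/267 = 264167/534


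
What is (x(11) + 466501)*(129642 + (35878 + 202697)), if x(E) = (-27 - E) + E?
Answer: 171763656858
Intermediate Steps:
x(E) = -27
(x(11) + 466501)*(129642 + (35878 + 202697)) = (-27 + 466501)*(129642 + (35878 + 202697)) = 466474*(129642 + 238575) = 466474*368217 = 171763656858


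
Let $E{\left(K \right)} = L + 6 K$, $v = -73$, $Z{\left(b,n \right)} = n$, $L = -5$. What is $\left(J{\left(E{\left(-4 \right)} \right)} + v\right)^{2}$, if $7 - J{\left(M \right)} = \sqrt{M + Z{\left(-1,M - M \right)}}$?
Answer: $\left(66 + i \sqrt{29}\right)^{2} \approx 4327.0 + 710.84 i$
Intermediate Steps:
$E{\left(K \right)} = -5 + 6 K$
$J{\left(M \right)} = 7 - \sqrt{M}$ ($J{\left(M \right)} = 7 - \sqrt{M + \left(M - M\right)} = 7 - \sqrt{M + 0} = 7 - \sqrt{M}$)
$\left(J{\left(E{\left(-4 \right)} \right)} + v\right)^{2} = \left(\left(7 - \sqrt{-5 + 6 \left(-4\right)}\right) - 73\right)^{2} = \left(\left(7 - \sqrt{-5 - 24}\right) - 73\right)^{2} = \left(\left(7 - \sqrt{-29}\right) - 73\right)^{2} = \left(\left(7 - i \sqrt{29}\right) - 73\right)^{2} = \left(-66 - i \sqrt{29}\right)^{2}$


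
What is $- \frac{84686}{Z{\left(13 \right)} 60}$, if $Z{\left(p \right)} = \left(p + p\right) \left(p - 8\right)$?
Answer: $- \frac{42343}{3900} \approx -10.857$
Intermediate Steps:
$Z{\left(p \right)} = 2 p \left(-8 + p\right)$
$- \frac{84686}{Z{\left(13 \right)} 60} = - \frac{84686}{2 \cdot 13 \left(-8 + 13\right) 60} = - \frac{84686}{2 \cdot 13 \cdot 5 \cdot 60} = - \frac{84686}{130 \cdot 60} = - \frac{84686}{7800} = \left(-84686\right) \frac{1}{7800} = - \frac{42343}{3900}$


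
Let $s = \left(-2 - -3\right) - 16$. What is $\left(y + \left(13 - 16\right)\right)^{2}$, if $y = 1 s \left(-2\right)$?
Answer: $729$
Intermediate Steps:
$s = -15$ ($s = \left(-2 + 3\right) - 16 = 1 - 16 = -15$)
$y = 30$ ($y = 1 \left(-15\right) \left(-2\right) = \left(-15\right) \left(-2\right) = 30$)
$\left(y + \left(13 - 16\right)\right)^{2} = \left(30 + \left(13 - 16\right)\right)^{2} = \left(30 - 3\right)^{2} = 27^{2} = 729$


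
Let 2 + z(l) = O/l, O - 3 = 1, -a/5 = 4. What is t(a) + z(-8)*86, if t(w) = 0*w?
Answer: -215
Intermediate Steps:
a = -20 (a = -5*4 = -20)
O = 4 (O = 3 + 1 = 4)
t(w) = 0
z(l) = -2 + 4/l
t(a) + z(-8)*86 = 0 + (-2 + 4/(-8))*86 = 0 + (-2 + 4*(-⅛))*86 = 0 + (-2 - ½)*86 = 0 - 5/2*86 = 0 - 215 = -215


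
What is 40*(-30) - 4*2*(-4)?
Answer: -1168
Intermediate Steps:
40*(-30) - 4*2*(-4) = -1200 - 8*(-4) = -1200 + 32 = -1168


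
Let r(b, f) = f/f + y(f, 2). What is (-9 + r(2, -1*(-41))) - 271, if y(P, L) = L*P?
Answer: -197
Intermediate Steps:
r(b, f) = 1 + 2*f (r(b, f) = f/f + 2*f = 1 + 2*f)
(-9 + r(2, -1*(-41))) - 271 = (-9 + (1 + 2*(-1*(-41)))) - 271 = (-9 + (1 + 2*41)) - 271 = (-9 + (1 + 82)) - 271 = (-9 + 83) - 271 = 74 - 271 = -197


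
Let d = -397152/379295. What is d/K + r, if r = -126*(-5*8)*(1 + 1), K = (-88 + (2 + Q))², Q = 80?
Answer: 546183224/54185 ≈ 10080.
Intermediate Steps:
d = -56736/54185 (d = -397152*1/379295 = -56736/54185 ≈ -1.0471)
K = 36 (K = (-88 + (2 + 80))² = (-88 + 82)² = (-6)² = 36)
r = 10080 (r = -(-5040)*2 = -126*(-80) = 10080)
d/K + r = -56736/54185/36 + 10080 = -56736/54185*1/36 + 10080 = -1576/54185 + 10080 = 546183224/54185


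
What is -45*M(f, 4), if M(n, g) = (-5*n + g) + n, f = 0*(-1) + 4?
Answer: 540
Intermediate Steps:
f = 4 (f = 0 + 4 = 4)
M(n, g) = g - 4*n (M(n, g) = (g - 5*n) + n = g - 4*n)
-45*M(f, 4) = -45*(4 - 4*4) = -45*(4 - 16) = -45*(-12) = 540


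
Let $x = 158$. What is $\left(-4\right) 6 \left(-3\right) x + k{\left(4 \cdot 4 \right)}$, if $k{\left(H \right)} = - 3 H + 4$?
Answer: $11332$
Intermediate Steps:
$k{\left(H \right)} = 4 - 3 H$
$\left(-4\right) 6 \left(-3\right) x + k{\left(4 \cdot 4 \right)} = \left(-4\right) 6 \left(-3\right) 158 + \left(4 - 3 \cdot 4 \cdot 4\right) = \left(-24\right) \left(-3\right) 158 + \left(4 - 48\right) = 72 \cdot 158 + \left(4 - 48\right) = 11376 - 44 = 11332$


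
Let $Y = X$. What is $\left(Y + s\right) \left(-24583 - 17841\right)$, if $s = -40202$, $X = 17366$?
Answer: $968794464$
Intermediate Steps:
$Y = 17366$
$\left(Y + s\right) \left(-24583 - 17841\right) = \left(17366 - 40202\right) \left(-24583 - 17841\right) = \left(-22836\right) \left(-42424\right) = 968794464$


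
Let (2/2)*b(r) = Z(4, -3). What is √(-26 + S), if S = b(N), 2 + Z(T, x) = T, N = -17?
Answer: 2*I*√6 ≈ 4.899*I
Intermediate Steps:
Z(T, x) = -2 + T
b(r) = 2 (b(r) = -2 + 4 = 2)
S = 2
√(-26 + S) = √(-26 + 2) = √(-24) = 2*I*√6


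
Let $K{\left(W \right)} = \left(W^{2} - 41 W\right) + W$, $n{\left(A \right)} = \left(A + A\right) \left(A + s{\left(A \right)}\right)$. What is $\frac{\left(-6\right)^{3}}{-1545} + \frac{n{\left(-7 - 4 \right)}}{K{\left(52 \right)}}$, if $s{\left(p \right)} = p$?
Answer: $\frac{73547}{80340} \approx 0.91545$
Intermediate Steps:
$n{\left(A \right)} = 4 A^{2}$ ($n{\left(A \right)} = \left(A + A\right) \left(A + A\right) = 2 A 2 A = 4 A^{2}$)
$K{\left(W \right)} = W^{2} - 40 W$
$\frac{\left(-6\right)^{3}}{-1545} + \frac{n{\left(-7 - 4 \right)}}{K{\left(52 \right)}} = \frac{\left(-6\right)^{3}}{-1545} + \frac{4 \left(-7 - 4\right)^{2}}{52 \left(-40 + 52\right)} = \left(-216\right) \left(- \frac{1}{1545}\right) + \frac{4 \left(-7 - 4\right)^{2}}{52 \cdot 12} = \frac{72}{515} + \frac{4 \left(-11\right)^{2}}{624} = \frac{72}{515} + 4 \cdot 121 \cdot \frac{1}{624} = \frac{72}{515} + 484 \cdot \frac{1}{624} = \frac{72}{515} + \frac{121}{156} = \frac{73547}{80340}$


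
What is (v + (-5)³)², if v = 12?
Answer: 12769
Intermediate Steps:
(v + (-5)³)² = (12 + (-5)³)² = (12 - 125)² = (-113)² = 12769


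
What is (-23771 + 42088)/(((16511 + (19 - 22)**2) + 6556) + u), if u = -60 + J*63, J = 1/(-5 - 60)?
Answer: 1190605/1495977 ≈ 0.79587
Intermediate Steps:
J = -1/65 (J = 1/(-65) = -1/65 ≈ -0.015385)
u = -3963/65 (u = -60 - 1/65*63 = -60 - 63/65 = -3963/65 ≈ -60.969)
(-23771 + 42088)/(((16511 + (19 - 22)**2) + 6556) + u) = (-23771 + 42088)/(((16511 + (19 - 22)**2) + 6556) - 3963/65) = 18317/(((16511 + (-3)**2) + 6556) - 3963/65) = 18317/(((16511 + 9) + 6556) - 3963/65) = 18317/((16520 + 6556) - 3963/65) = 18317/(23076 - 3963/65) = 18317/(1495977/65) = 18317*(65/1495977) = 1190605/1495977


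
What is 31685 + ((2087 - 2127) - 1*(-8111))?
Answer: 39756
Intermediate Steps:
31685 + ((2087 - 2127) - 1*(-8111)) = 31685 + (-40 + 8111) = 31685 + 8071 = 39756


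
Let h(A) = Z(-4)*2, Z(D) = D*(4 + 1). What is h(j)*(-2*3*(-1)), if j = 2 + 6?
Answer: -240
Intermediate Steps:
Z(D) = 5*D (Z(D) = D*5 = 5*D)
j = 8
h(A) = -40 (h(A) = (5*(-4))*2 = -20*2 = -40)
h(j)*(-2*3*(-1)) = -40*(-2*3)*(-1) = -(-240)*(-1) = -40*6 = -240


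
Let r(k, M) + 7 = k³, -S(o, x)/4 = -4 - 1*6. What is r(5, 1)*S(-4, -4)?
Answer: 4720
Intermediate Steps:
S(o, x) = 40 (S(o, x) = -4*(-4 - 1*6) = -4*(-4 - 6) = -4*(-10) = 40)
r(k, M) = -7 + k³
r(5, 1)*S(-4, -4) = (-7 + 5³)*40 = (-7 + 125)*40 = 118*40 = 4720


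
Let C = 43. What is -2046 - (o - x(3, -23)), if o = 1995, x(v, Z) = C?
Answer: -3998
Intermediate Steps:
x(v, Z) = 43
-2046 - (o - x(3, -23)) = -2046 - (1995 - 1*43) = -2046 - (1995 - 43) = -2046 - 1*1952 = -2046 - 1952 = -3998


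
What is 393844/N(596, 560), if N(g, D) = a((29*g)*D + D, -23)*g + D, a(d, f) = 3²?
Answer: 98461/1481 ≈ 66.483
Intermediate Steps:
a(d, f) = 9
N(g, D) = D + 9*g (N(g, D) = 9*g + D = D + 9*g)
393844/N(596, 560) = 393844/(560 + 9*596) = 393844/(560 + 5364) = 393844/5924 = 393844*(1/5924) = 98461/1481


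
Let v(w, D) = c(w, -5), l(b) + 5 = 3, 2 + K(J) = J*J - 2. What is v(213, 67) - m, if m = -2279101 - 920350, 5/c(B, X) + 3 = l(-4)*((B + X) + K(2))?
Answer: 1340569964/419 ≈ 3.1995e+6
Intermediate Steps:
K(J) = -4 + J² (K(J) = -2 + (J*J - 2) = -2 + (J² - 2) = -2 + (-2 + J²) = -4 + J²)
l(b) = -2 (l(b) = -5 + 3 = -2)
c(B, X) = 5/(-3 - 2*B - 2*X) (c(B, X) = 5/(-3 - 2*((B + X) + (-4 + 2²))) = 5/(-3 - 2*((B + X) + (-4 + 4))) = 5/(-3 - 2*((B + X) + 0)) = 5/(-3 - 2*(B + X)) = 5/(-3 + (-2*B - 2*X)) = 5/(-3 - 2*B - 2*X))
v(w, D) = 5/(7 - 2*w) (v(w, D) = 5/(-3 - 2*w - 2*(-5)) = 5/(-3 - 2*w + 10) = 5/(7 - 2*w))
m = -3199451
v(213, 67) - m = 5/(7 - 2*213) - 1*(-3199451) = 5/(7 - 426) + 3199451 = 5/(-419) + 3199451 = 5*(-1/419) + 3199451 = -5/419 + 3199451 = 1340569964/419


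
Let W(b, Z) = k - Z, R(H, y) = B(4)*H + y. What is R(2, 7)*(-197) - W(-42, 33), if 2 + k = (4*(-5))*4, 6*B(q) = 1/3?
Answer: -11573/9 ≈ -1285.9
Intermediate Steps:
B(q) = 1/18 (B(q) = (⅙)/3 = (⅙)*(⅓) = 1/18)
R(H, y) = y + H/18 (R(H, y) = H/18 + y = y + H/18)
k = -82 (k = -2 + (4*(-5))*4 = -2 - 20*4 = -2 - 80 = -82)
W(b, Z) = -82 - Z
R(2, 7)*(-197) - W(-42, 33) = (7 + (1/18)*2)*(-197) - (-82 - 1*33) = (7 + ⅑)*(-197) - (-82 - 33) = (64/9)*(-197) - 1*(-115) = -12608/9 + 115 = -11573/9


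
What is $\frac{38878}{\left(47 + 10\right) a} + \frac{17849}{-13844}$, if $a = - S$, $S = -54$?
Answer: $\frac{241643905}{21305916} \approx 11.342$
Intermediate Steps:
$a = 54$ ($a = \left(-1\right) \left(-54\right) = 54$)
$\frac{38878}{\left(47 + 10\right) a} + \frac{17849}{-13844} = \frac{38878}{\left(47 + 10\right) 54} + \frac{17849}{-13844} = \frac{38878}{57 \cdot 54} + 17849 \left(- \frac{1}{13844}\right) = \frac{38878}{3078} - \frac{17849}{13844} = 38878 \cdot \frac{1}{3078} - \frac{17849}{13844} = \frac{19439}{1539} - \frac{17849}{13844} = \frac{241643905}{21305916}$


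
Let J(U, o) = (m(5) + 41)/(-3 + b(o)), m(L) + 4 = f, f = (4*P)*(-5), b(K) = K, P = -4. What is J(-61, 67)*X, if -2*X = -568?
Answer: 8307/16 ≈ 519.19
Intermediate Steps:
X = 284 (X = -½*(-568) = 284)
f = 80 (f = (4*(-4))*(-5) = -16*(-5) = 80)
m(L) = 76 (m(L) = -4 + 80 = 76)
J(U, o) = 117/(-3 + o) (J(U, o) = (76 + 41)/(-3 + o) = 117/(-3 + o))
J(-61, 67)*X = (117/(-3 + 67))*284 = (117/64)*284 = 8307/16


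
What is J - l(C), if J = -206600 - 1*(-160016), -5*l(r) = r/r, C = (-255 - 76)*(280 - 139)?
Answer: -232919/5 ≈ -46584.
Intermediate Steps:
C = -46671 (C = -331*141 = -46671)
l(r) = -⅕ (l(r) = -r/(5*r) = -⅕*1 = -⅕)
J = -46584 (J = -206600 + 160016 = -46584)
J - l(C) = -46584 - 1*(-⅕) = -46584 + ⅕ = -232919/5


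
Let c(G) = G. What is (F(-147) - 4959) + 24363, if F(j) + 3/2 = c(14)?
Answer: 38833/2 ≈ 19417.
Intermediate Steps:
F(j) = 25/2 (F(j) = -3/2 + 14 = 25/2)
(F(-147) - 4959) + 24363 = (25/2 - 4959) + 24363 = -9893/2 + 24363 = 38833/2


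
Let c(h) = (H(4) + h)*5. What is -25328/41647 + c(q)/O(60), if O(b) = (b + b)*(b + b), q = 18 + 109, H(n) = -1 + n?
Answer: -6753053/11994336 ≈ -0.56302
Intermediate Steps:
q = 127
c(h) = 15 + 5*h (c(h) = ((-1 + 4) + h)*5 = (3 + h)*5 = 15 + 5*h)
O(b) = 4*b**2 (O(b) = (2*b)*(2*b) = 4*b**2)
-25328/41647 + c(q)/O(60) = -25328/41647 + (15 + 5*127)/((4*60**2)) = -25328*1/41647 + (15 + 635)/((4*3600)) = -25328/41647 + 650/14400 = -25328/41647 + 650*(1/14400) = -25328/41647 + 13/288 = -6753053/11994336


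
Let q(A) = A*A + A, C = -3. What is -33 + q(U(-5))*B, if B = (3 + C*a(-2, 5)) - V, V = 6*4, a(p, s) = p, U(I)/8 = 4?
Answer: -15873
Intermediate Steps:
U(I) = 32 (U(I) = 8*4 = 32)
V = 24
B = -15 (B = (3 - 3*(-2)) - 1*24 = (3 + 6) - 24 = 9 - 24 = -15)
q(A) = A + A² (q(A) = A² + A = A + A²)
-33 + q(U(-5))*B = -33 + (32*(1 + 32))*(-15) = -33 + (32*33)*(-15) = -33 + 1056*(-15) = -33 - 15840 = -15873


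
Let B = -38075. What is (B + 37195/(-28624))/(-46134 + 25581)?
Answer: 363298665/196103024 ≈ 1.8526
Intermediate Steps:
(B + 37195/(-28624))/(-46134 + 25581) = (-38075 + 37195/(-28624))/(-46134 + 25581) = (-38075 + 37195*(-1/28624))/(-20553) = (-38075 - 37195/28624)*(-1/20553) = -1089895995/28624*(-1/20553) = 363298665/196103024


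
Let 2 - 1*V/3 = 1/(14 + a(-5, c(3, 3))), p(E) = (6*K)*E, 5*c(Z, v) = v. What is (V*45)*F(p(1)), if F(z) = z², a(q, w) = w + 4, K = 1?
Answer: 293220/31 ≈ 9458.7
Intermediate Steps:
c(Z, v) = v/5
p(E) = 6*E (p(E) = (6*1)*E = 6*E)
a(q, w) = 4 + w
V = 181/31 (V = 6 - 3/(14 + (4 + (⅕)*3)) = 6 - 3/(14 + (4 + ⅗)) = 6 - 3/(14 + 23/5) = 6 - 3/93/5 = 6 - 3*5/93 = 6 - 5/31 = 181/31 ≈ 5.8387)
(V*45)*F(p(1)) = ((181/31)*45)*(6*1)² = (8145/31)*6² = (8145/31)*36 = 293220/31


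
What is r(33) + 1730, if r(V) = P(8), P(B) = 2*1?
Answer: 1732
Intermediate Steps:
P(B) = 2
r(V) = 2
r(33) + 1730 = 2 + 1730 = 1732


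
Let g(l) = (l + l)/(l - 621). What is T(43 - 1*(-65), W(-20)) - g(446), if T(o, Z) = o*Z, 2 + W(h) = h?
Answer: -414908/175 ≈ -2370.9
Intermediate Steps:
W(h) = -2 + h
T(o, Z) = Z*o
g(l) = 2*l/(-621 + l) (g(l) = (2*l)/(-621 + l) = 2*l/(-621 + l))
T(43 - 1*(-65), W(-20)) - g(446) = (-2 - 20)*(43 - 1*(-65)) - 2*446/(-621 + 446) = -22*(43 + 65) - 2*446/(-175) = -22*108 - 2*446*(-1)/175 = -2376 - 1*(-892/175) = -2376 + 892/175 = -414908/175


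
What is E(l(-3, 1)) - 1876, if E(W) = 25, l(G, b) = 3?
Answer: -1851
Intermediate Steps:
E(l(-3, 1)) - 1876 = 25 - 1876 = -1851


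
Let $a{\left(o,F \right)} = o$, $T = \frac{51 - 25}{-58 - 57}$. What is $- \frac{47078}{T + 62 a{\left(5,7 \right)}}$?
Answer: $- \frac{2706985}{17812} \approx -151.98$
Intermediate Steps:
$T = - \frac{26}{115}$ ($T = \frac{26}{-115} = 26 \left(- \frac{1}{115}\right) = - \frac{26}{115} \approx -0.22609$)
$- \frac{47078}{T + 62 a{\left(5,7 \right)}} = - \frac{47078}{- \frac{26}{115} + 62 \cdot 5} = - \frac{47078}{- \frac{26}{115} + 310} = - \frac{47078}{\frac{35624}{115}} = \left(-47078\right) \frac{115}{35624} = - \frac{2706985}{17812}$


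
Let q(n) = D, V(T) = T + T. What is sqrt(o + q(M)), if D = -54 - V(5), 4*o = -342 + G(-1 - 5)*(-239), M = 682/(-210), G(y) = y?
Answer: sqrt(209) ≈ 14.457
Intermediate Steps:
V(T) = 2*T
M = -341/105 (M = 682*(-1/210) = -341/105 ≈ -3.2476)
o = 273 (o = (-342 + (-1 - 5)*(-239))/4 = (-342 - 6*(-239))/4 = (-342 + 1434)/4 = (1/4)*1092 = 273)
D = -64 (D = -54 - 2*5 = -54 - 1*10 = -54 - 10 = -64)
q(n) = -64
sqrt(o + q(M)) = sqrt(273 - 64) = sqrt(209)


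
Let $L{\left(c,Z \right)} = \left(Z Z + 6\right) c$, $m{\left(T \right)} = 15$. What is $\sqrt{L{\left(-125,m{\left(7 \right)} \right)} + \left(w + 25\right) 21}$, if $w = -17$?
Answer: $i \sqrt{28707} \approx 169.43 i$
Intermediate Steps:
$L{\left(c,Z \right)} = c \left(6 + Z^{2}\right)$ ($L{\left(c,Z \right)} = \left(Z^{2} + 6\right) c = \left(6 + Z^{2}\right) c = c \left(6 + Z^{2}\right)$)
$\sqrt{L{\left(-125,m{\left(7 \right)} \right)} + \left(w + 25\right) 21} = \sqrt{- 125 \left(6 + 15^{2}\right) + \left(-17 + 25\right) 21} = \sqrt{- 125 \left(6 + 225\right) + 8 \cdot 21} = \sqrt{\left(-125\right) 231 + 168} = \sqrt{-28875 + 168} = \sqrt{-28707} = i \sqrt{28707}$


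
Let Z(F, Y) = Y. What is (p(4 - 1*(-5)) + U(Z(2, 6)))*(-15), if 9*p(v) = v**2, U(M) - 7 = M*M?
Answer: -780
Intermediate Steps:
U(M) = 7 + M**2 (U(M) = 7 + M*M = 7 + M**2)
p(v) = v**2/9
(p(4 - 1*(-5)) + U(Z(2, 6)))*(-15) = ((4 - 1*(-5))**2/9 + (7 + 6**2))*(-15) = ((4 + 5)**2/9 + (7 + 36))*(-15) = ((1/9)*9**2 + 43)*(-15) = ((1/9)*81 + 43)*(-15) = (9 + 43)*(-15) = 52*(-15) = -780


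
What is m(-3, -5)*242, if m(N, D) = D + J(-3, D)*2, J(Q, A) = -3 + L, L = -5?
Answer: -5082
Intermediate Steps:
J(Q, A) = -8 (J(Q, A) = -3 - 5 = -8)
m(N, D) = -16 + D (m(N, D) = D - 8*2 = D - 16 = -16 + D)
m(-3, -5)*242 = (-16 - 5)*242 = -21*242 = -5082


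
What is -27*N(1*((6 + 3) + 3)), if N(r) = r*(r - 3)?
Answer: -2916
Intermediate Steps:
N(r) = r*(-3 + r)
-27*N(1*((6 + 3) + 3)) = -27*1*((6 + 3) + 3)*(-3 + 1*((6 + 3) + 3)) = -27*1*(9 + 3)*(-3 + 1*(9 + 3)) = -27*1*12*(-3 + 1*12) = -324*(-3 + 12) = -324*9 = -27*108 = -2916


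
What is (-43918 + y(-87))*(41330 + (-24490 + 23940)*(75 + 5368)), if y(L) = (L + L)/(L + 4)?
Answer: 10761265446400/83 ≈ 1.2965e+11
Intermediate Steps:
y(L) = 2*L/(4 + L) (y(L) = (2*L)/(4 + L) = 2*L/(4 + L))
(-43918 + y(-87))*(41330 + (-24490 + 23940)*(75 + 5368)) = (-43918 + 2*(-87)/(4 - 87))*(41330 + (-24490 + 23940)*(75 + 5368)) = (-43918 + 2*(-87)/(-83))*(41330 - 550*5443) = (-43918 + 2*(-87)*(-1/83))*(41330 - 2993650) = (-43918 + 174/83)*(-2952320) = -3645020/83*(-2952320) = 10761265446400/83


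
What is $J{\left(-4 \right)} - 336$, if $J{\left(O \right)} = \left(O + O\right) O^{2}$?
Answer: $-464$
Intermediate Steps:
$J{\left(O \right)} = 2 O^{3}$ ($J{\left(O \right)} = 2 O O^{2} = 2 O^{3}$)
$J{\left(-4 \right)} - 336 = 2 \left(-4\right)^{3} - 336 = 2 \left(-64\right) - 336 = -128 - 336 = -464$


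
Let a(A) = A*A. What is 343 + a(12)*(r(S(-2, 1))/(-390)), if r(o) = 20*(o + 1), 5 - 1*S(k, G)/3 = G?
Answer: 247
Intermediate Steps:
S(k, G) = 15 - 3*G
a(A) = A²
r(o) = 20 + 20*o (r(o) = 20*(1 + o) = 20 + 20*o)
343 + a(12)*(r(S(-2, 1))/(-390)) = 343 + 12²*((20 + 20*(15 - 3*1))/(-390)) = 343 + 144*((20 + 20*(15 - 3))*(-1/390)) = 343 + 144*((20 + 20*12)*(-1/390)) = 343 + 144*((20 + 240)*(-1/390)) = 343 + 144*(260*(-1/390)) = 343 + 144*(-⅔) = 343 - 96 = 247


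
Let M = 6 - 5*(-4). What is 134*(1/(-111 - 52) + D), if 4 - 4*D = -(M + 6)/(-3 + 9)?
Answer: 152492/489 ≈ 311.84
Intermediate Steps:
M = 26 (M = 6 + 20 = 26)
D = 7/3 (D = 1 - (-1)*(26 + 6)/(-3 + 9)/4 = 1 - (-1)*32/6/4 = 1 - (-1)*32*(1/6)/4 = 1 - (-1)*16/(4*3) = 1 - 1/4*(-16/3) = 1 + 4/3 = 7/3 ≈ 2.3333)
134*(1/(-111 - 52) + D) = 134*(1/(-111 - 52) + 7/3) = 134*(1/(-163) + 7/3) = 134*(-1/163 + 7/3) = 134*(1138/489) = 152492/489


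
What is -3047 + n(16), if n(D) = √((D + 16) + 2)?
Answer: -3047 + √34 ≈ -3041.2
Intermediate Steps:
n(D) = √(18 + D) (n(D) = √((16 + D) + 2) = √(18 + D))
-3047 + n(16) = -3047 + √(18 + 16) = -3047 + √34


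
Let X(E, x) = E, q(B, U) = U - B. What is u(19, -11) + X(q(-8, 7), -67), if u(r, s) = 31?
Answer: 46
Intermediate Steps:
u(19, -11) + X(q(-8, 7), -67) = 31 + (7 - 1*(-8)) = 31 + (7 + 8) = 31 + 15 = 46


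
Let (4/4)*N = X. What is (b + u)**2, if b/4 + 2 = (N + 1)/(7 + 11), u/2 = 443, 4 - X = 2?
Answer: 6948496/9 ≈ 7.7206e+5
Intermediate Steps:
X = 2 (X = 4 - 1*2 = 4 - 2 = 2)
u = 886 (u = 2*443 = 886)
N = 2
b = -22/3 (b = -8 + 4*((2 + 1)/(7 + 11)) = -8 + 4*(3/18) = -8 + 4*(3*(1/18)) = -8 + 4*(1/6) = -8 + 2/3 = -22/3 ≈ -7.3333)
(b + u)**2 = (-22/3 + 886)**2 = (2636/3)**2 = 6948496/9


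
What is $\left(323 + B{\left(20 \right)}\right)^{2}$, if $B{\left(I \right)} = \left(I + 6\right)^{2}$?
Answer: $998001$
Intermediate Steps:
$B{\left(I \right)} = \left(6 + I\right)^{2}$
$\left(323 + B{\left(20 \right)}\right)^{2} = \left(323 + \left(6 + 20\right)^{2}\right)^{2} = \left(323 + 26^{2}\right)^{2} = \left(323 + 676\right)^{2} = 999^{2} = 998001$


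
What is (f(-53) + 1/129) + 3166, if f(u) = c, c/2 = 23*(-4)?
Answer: 384679/129 ≈ 2982.0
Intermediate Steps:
c = -184 (c = 2*(23*(-4)) = 2*(-92) = -184)
f(u) = -184
(f(-53) + 1/129) + 3166 = (-184 + 1/129) + 3166 = -23735/129 + 3166 = 384679/129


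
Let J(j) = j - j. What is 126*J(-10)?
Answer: 0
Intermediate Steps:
J(j) = 0
126*J(-10) = 126*0 = 0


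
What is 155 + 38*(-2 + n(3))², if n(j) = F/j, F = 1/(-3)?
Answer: 26273/81 ≈ 324.36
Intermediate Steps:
F = -⅓ ≈ -0.33333
n(j) = -1/(3*j)
155 + 38*(-2 + n(3))² = 155 + 38*(-2 - ⅓/3)² = 155 + 38*(-2 - ⅓*⅓)² = 155 + 38*(-2 - ⅑)² = 155 + 38*(-19/9)² = 155 + 38*(361/81) = 155 + 13718/81 = 26273/81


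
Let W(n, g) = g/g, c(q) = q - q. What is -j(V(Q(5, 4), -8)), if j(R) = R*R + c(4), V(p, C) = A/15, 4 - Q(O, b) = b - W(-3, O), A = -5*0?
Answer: 0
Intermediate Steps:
c(q) = 0
W(n, g) = 1
A = 0
Q(O, b) = 5 - b (Q(O, b) = 4 - (b - 1*1) = 4 - (b - 1) = 4 - (-1 + b) = 4 + (1 - b) = 5 - b)
V(p, C) = 0 (V(p, C) = 0/15 = 0*(1/15) = 0)
j(R) = R² (j(R) = R*R + 0 = R² + 0 = R²)
-j(V(Q(5, 4), -8)) = -1*0² = -1*0 = 0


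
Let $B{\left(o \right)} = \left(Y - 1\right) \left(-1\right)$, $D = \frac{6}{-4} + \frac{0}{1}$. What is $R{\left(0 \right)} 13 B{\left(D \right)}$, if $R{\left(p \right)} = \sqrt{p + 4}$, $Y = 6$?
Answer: $-130$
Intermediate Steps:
$R{\left(p \right)} = \sqrt{4 + p}$
$D = - \frac{3}{2}$ ($D = 6 \left(- \frac{1}{4}\right) + 0 \cdot 1 = - \frac{3}{2} + 0 = - \frac{3}{2} \approx -1.5$)
$B{\left(o \right)} = -5$ ($B{\left(o \right)} = \left(6 - 1\right) \left(-1\right) = 5 \left(-1\right) = -5$)
$R{\left(0 \right)} 13 B{\left(D \right)} = \sqrt{4 + 0} \cdot 13 \left(-5\right) = \sqrt{4} \cdot 13 \left(-5\right) = 2 \cdot 13 \left(-5\right) = 26 \left(-5\right) = -130$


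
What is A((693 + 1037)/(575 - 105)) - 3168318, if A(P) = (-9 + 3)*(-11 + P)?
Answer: -148908882/47 ≈ -3.1683e+6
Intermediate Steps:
A(P) = 66 - 6*P (A(P) = -6*(-11 + P) = 66 - 6*P)
A((693 + 1037)/(575 - 105)) - 3168318 = (66 - 6*(693 + 1037)/(575 - 105)) - 3168318 = (66 - 10380/470) - 3168318 = (66 - 6*173/47) - 3168318 = (66 - 1038/47) - 3168318 = 2064/47 - 3168318 = -148908882/47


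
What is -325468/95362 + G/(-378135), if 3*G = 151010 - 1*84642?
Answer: -187770755878/54089564805 ≈ -3.4715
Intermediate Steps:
G = 66368/3 (G = (151010 - 1*84642)/3 = (151010 - 84642)/3 = (⅓)*66368 = 66368/3 ≈ 22123.)
-325468/95362 + G/(-378135) = -325468/95362 + (66368/3)/(-378135) = -325468*1/95362 + (66368/3)*(-1/378135) = -162734/47681 - 66368/1134405 = -187770755878/54089564805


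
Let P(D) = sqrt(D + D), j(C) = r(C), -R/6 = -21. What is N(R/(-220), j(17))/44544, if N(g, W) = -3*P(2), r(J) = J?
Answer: -1/7424 ≈ -0.00013470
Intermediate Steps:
R = 126 (R = -6*(-21) = 126)
j(C) = C
P(D) = sqrt(2)*sqrt(D) (P(D) = sqrt(2*D) = sqrt(2)*sqrt(D))
N(g, W) = -6 (N(g, W) = -3*sqrt(2)*sqrt(2) = -3*2 = -6)
N(R/(-220), j(17))/44544 = -6/44544 = -6*1/44544 = -1/7424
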